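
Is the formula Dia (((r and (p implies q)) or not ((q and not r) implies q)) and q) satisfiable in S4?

Satisfiable

1. Dia (((r and (p implies q)) or not ((q and not r) implies q)) and q), u
2. ((r and (p implies q)) or not ((q and not r) implies q)) and q, v
3. (r and (p implies q)) or not ((q and not r) implies q), v
4. q, v
5. r and (p implies q), v
6. r, v
7. p implies q, v
Accessibility: uRu, uRv, vRv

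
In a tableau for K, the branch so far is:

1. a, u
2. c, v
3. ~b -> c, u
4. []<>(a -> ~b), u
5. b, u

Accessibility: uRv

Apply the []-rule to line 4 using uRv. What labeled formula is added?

<>(a -> ~b), v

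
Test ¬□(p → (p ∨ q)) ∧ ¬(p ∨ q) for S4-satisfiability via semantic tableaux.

Unsatisfiable

1. ¬□(p → (p ∨ q)) ∧ ¬(p ∨ q), w0
2. ¬□(p → (p ∨ q)), w0
3. ¬(p ∨ q), w0
4. ¬p, w0
5. ¬q, w0
6. ¬(p → (p ∨ q)), w1
7. p, w1
8. ¬(p ∨ q), w1
9. ¬p, w1
10. ¬q, w1
Accessibility: w0Rw0, w0Rw1, w1Rw1
Branch closes: p and ¬p both at w1.
All branches of the tableau close; one closing branch shown above.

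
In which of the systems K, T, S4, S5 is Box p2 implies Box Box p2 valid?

T-tableau for the negation not (Box p2 implies Box Box p2):
1. not (Box p2 implies Box Box p2), w0
2. Box p2, w0   [neg-implies-rule on 1]
3. not Box Box p2, w0   [neg-implies-rule on 1]
4. p2, w0   [Box-rule on 2 via w0Rw0]
5. not Box p2, w1   [neg-Box-rule on 3: fresh world w1, w0Rw1]
6. p2, w1   [Box-rule on 2 via w0Rw1]
7. not p2, w2   [neg-Box-rule on 5: fresh world w2, w1Rw2]
Accessibility: w0Rw0, w0Rw1, w1Rw1, w1Rw2, w2Rw2
Complete open branch: countermodel on a T-frame, so not valid in T, nor in K (the same frame is also a K-frame).
S4-tableau for the negation not (Box p2 implies Box Box p2):
1. not (Box p2 implies Box Box p2), w0
2. Box p2, w0   [neg-implies-rule on 1]
3. not Box Box p2, w0   [neg-implies-rule on 1]
4. p2, w0   [Box-rule on 2 via w0Rw0]
5. not Box p2, w1   [neg-Box-rule on 3: fresh world w1, w0Rw1]
6. p2, w1   [Box-rule on 2 via w0Rw1]
7. not p2, w2   [neg-Box-rule on 5: fresh world w2, w1Rw2]
8. p2, w2   [Box-rule on 2 via w0Rw2]
Accessibility: w0Rw0, w0Rw1, w0Rw2, w1Rw1, w1Rw2, w2Rw2
Branch closes: p2 and not p2 both at w2.
Every branch closes (one shown): valid in S4, hence also in S5 (every theorem of S4 is a theorem of S5).

S4, S5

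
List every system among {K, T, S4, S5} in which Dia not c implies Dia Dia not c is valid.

T, S4, S5

K-tableau for the negation not (Dia not c implies Dia Dia not c):
1. not (Dia not c implies Dia Dia not c), w0
2. Dia not c, w0   [neg-implies-rule on 1]
3. not Dia Dia not c, w0   [neg-implies-rule on 1]
4. not c, w1   [Dia-rule on 2: fresh world w1, w0Rw1]
5. not Dia not c, w1   [neg-Dia-rule on 3 via w0Rw1]
Accessibility: w0Rw1
Complete open branch: countermodel on a K-frame, so not valid in K.
T-tableau for the negation not (Dia not c implies Dia Dia not c):
1. not (Dia not c implies Dia Dia not c), w0
2. Dia not c, w0   [neg-implies-rule on 1]
3. not Dia Dia not c, w0   [neg-implies-rule on 1]
4. not Dia not c, w0   [neg-Dia-rule on 3 via w0Rw0]
5. c, w0   [neg-Dia-rule on 4 via w0Rw0]
6. not c, w1   [Dia-rule on 2: fresh world w1, w0Rw1]
7. not Dia not c, w1   [neg-Dia-rule on 3 via w0Rw1]
8. c, w1   [neg-Dia-rule on 4 via w0Rw1]
Accessibility: w0Rw0, w0Rw1, w1Rw1
Branch closes: c and not c both at w1.
Every branch closes (one shown): valid in T, hence also in S4, S5 (every theorem of T is a theorem of S4 and S5).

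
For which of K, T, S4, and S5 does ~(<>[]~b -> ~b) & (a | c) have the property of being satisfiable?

K, T, S4

S5-tableau for the formula:
1. ~(<>[]~b -> ~b) & (a | c), 0
2. ~(<>[]~b -> ~b), 0   [&-rule on 1]
3. a | c, 0   [&-rule on 1]
4. <>[]~b, 0   [~->-rule on 2]
5. b, 0   [~->-rule on 2]
6. c, 0   [|-rule on 3 (branches; this branch)]
7. []~b, 1   [<>-rule on 4: fresh world 1, 0R1]
8. ~b, 0   [[]-rule on 7 via 1R0]
Accessibility: 0R0, 0R1, 1R0, 1R1
Branch closes: b and ~b both at 0.
Every branch closes (one shown): unsatisfiable in S5.
S4-tableau for the formula:
1. ~(<>[]~b -> ~b) & (a | c), 0
2. ~(<>[]~b -> ~b), 0   [&-rule on 1]
3. a | c, 0   [&-rule on 1]
4. <>[]~b, 0   [~->-rule on 2]
5. b, 0   [~->-rule on 2]
6. c, 0   [|-rule on 3 (branches; this branch)]
7. []~b, 1   [<>-rule on 4: fresh world 1, 0R1]
8. ~b, 1   [[]-rule on 7 via 1R1]
Accessibility: 0R0, 0R1, 1R1
Complete open branch: satisfiable in S4, hence also in K, T (this S4-model is also a K-model and a T-model).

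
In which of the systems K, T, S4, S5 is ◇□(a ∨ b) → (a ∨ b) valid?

S4-tableau for the negation ¬(◇□(a ∨ b) → (a ∨ b)):
1. ¬(◇□(a ∨ b) → (a ∨ b)), w0
2. ◇□(a ∨ b), w0
3. ¬(a ∨ b), w0
4. ¬a, w0
5. ¬b, w0
6. □(a ∨ b), w1
7. a ∨ b, w1
8. b, w1
Accessibility: w0Rw0, w0Rw1, w1Rw1
Complete open branch: countermodel on an S4-frame, so not valid in S4, nor in K, T (the same frame is also a K-frame and a T-frame).
S5-tableau for the negation ¬(◇□(a ∨ b) → (a ∨ b)):
1. ¬(◇□(a ∨ b) → (a ∨ b)), w0
2. ◇□(a ∨ b), w0
3. ¬(a ∨ b), w0
4. ¬a, w0
5. ¬b, w0
6. □(a ∨ b), w1
7. a ∨ b, w0
8. a ∨ b, w1
9. b, w0
Accessibility: w0Rw0, w0Rw1, w1Rw0, w1Rw1
Branch closes: b and ¬b both at w0.
Every branch closes (one shown): valid in S5.

S5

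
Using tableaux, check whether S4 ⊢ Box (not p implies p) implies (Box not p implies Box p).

Tableau for the negation not (Box (not p implies p) implies (Box not p implies Box p)):
1. not (Box (not p implies p) implies (Box not p implies Box p)), 0
2. Box (not p implies p), 0   [neg-implies-rule on 1]
3. not (Box not p implies Box p), 0   [neg-implies-rule on 1]
4. Box not p, 0   [neg-implies-rule on 3]
5. not Box p, 0   [neg-implies-rule on 3]
6. not p implies p, 0   [Box-rule on 2 via 0R0]
7. not p, 0   [Box-rule on 4 via 0R0]
8. p, 0   [implies-rule on 6 (branches; this branch)]
Accessibility: 0R0
Branch closes: p and not p both at 0.
Every branch of the negation's tableau closes; the branch above is one of them.

Valid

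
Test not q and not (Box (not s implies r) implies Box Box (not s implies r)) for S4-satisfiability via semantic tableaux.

1. not q and not (Box (not s implies r) implies Box Box (not s implies r)), w0
2. not q, w0   [and-rule on 1]
3. not (Box (not s implies r) implies Box Box (not s implies r)), w0   [and-rule on 1]
4. Box (not s implies r), w0   [neg-implies-rule on 3]
5. not Box Box (not s implies r), w0   [neg-implies-rule on 3]
6. not s implies r, w0   [Box-rule on 4 via w0Rw0]
7. r, w0   [implies-rule on 6 (branches; this branch)]
8. not Box (not s implies r), w1   [neg-Box-rule on 5: fresh world w1, w0Rw1]
9. not s implies r, w1   [Box-rule on 4 via w0Rw1]
10. r, w1   [implies-rule on 9 (branches; this branch)]
11. not (not s implies r), w2   [neg-Box-rule on 8: fresh world w2, w1Rw2]
12. not s, w2   [neg-implies-rule on 11]
13. not r, w2   [neg-implies-rule on 11]
14. not s implies r, w2   [Box-rule on 4 via w0Rw2]
15. r, w2   [implies-rule on 14 (branches; this branch)]
Accessibility: w0Rw0, w0Rw1, w0Rw2, w1Rw1, w1Rw2, w2Rw2
Branch closes: r and not r both at w2.
All branches of the tableau close; one closing branch shown above.

Unsatisfiable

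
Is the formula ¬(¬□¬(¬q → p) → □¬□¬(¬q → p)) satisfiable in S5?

No, unsatisfiable

1. ¬(¬□¬(¬q → p) → □¬□¬(¬q → p)), 0
2. ¬□¬(¬q → p), 0
3. ¬□¬□¬(¬q → p), 0
4. ¬q → p, 1
5. p, 1
6. □¬(¬q → p), 2
7. ¬(¬q → p), 0
8. ¬q, 0
9. ¬p, 0
10. ¬(¬q → p), 1
11. ¬q, 1
12. ¬p, 1
Accessibility: 0R0, 0R1, 0R2, 1R0, 1R1, 1R2, 2R0, 2R1, 2R2
Branch closes: p and ¬p both at 1.
(One branch shown.) All branches close.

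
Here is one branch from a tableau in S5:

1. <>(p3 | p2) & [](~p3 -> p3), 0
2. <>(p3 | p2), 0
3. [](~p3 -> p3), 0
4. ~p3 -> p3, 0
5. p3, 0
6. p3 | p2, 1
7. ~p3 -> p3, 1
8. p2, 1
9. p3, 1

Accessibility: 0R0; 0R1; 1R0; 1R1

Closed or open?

Not closed

No atom appears with both signs at the same world.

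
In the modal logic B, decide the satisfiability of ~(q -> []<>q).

1. ~(q -> []<>q), u
2. q, u
3. ~[]<>q, u
4. ~<>q, v
5. ~q, u
Accessibility: uRu, uRv, vRu, vRv
Branch closes: q and ~q both at u.
(One branch shown.) All branches close.

Unsatisfiable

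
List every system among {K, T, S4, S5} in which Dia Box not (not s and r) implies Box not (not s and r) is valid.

S5

S5-tableau for the negation not (Dia Box not (not s and r) implies Box not (not s and r)):
1. not (Dia Box not (not s and r) implies Box not (not s and r)), 0
2. Dia Box not (not s and r), 0
3. not Box not (not s and r), 0
4. Box not (not s and r), 1
5. not (not s and r), 0
6. not (not s and r), 1
7. not r, 0
8. not r, 1
9. not s and r, 2
10. not s, 2
11. r, 2
12. not (not s and r), 2
13. not r, 2
Accessibility: 0R0, 0R1, 0R2, 1R0, 1R1, 1R2, 2R0, 2R1, 2R2
Branch closes: r and not r both at 2.
Every branch closes (one shown): valid in S5.
S4-tableau for the negation not (Dia Box not (not s and r) implies Box not (not s and r)):
1. not (Dia Box not (not s and r) implies Box not (not s and r)), 0
2. Dia Box not (not s and r), 0
3. not Box not (not s and r), 0
4. Box not (not s and r), 1
5. not (not s and r), 1
6. not r, 1
7. not s and r, 2
8. not s, 2
9. r, 2
Accessibility: 0R0, 0R1, 0R2, 1R1, 2R2
Complete open branch: countermodel on an S4-frame, so not valid in S4, nor in K, T (the same frame is also a K-frame and a T-frame).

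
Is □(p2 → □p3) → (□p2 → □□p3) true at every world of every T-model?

Tableau for the negation ¬(□(p2 → □p3) → (□p2 → □□p3)):
1. ¬(□(p2 → □p3) → (□p2 → □□p3)), w0
2. □(p2 → □p3), w0   [¬→-rule on 1]
3. ¬(□p2 → □□p3), w0   [¬→-rule on 1]
4. □p2, w0   [¬→-rule on 3]
5. ¬□□p3, w0   [¬→-rule on 3]
6. p2 → □p3, w0   [□-rule on 2 via w0Rw0]
7. p2, w0   [□-rule on 4 via w0Rw0]
8. □p3, w0   [→-rule on 6 (branches; this branch)]
9. p3, w0   [□-rule on 8 via w0Rw0]
10. ¬□p3, w1   [¬□-rule on 5: fresh world w1, w0Rw1]
11. p2 → □p3, w1   [□-rule on 2 via w0Rw1]
12. p2, w1   [□-rule on 4 via w0Rw1]
13. p3, w1   [□-rule on 8 via w0Rw1]
14. □p3, w1   [→-rule on 11 (branches; this branch)]
15. ¬p3, w2   [¬□-rule on 10: fresh world w2, w1Rw2]
16. p3, w2   [□-rule on 14 via w1Rw2]
Accessibility: w0Rw0, w0Rw1, w1Rw1, w1Rw2, w2Rw2
Branch closes: p3 and ¬p3 both at w2.
Every branch of the negation's tableau closes; the branch above is one of them.

Valid in T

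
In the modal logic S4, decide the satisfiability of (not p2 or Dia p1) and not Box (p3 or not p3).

Unsatisfiable

1. (not p2 or Dia p1) and not Box (p3 or not p3), 0
2. not p2 or Dia p1, 0
3. not Box (p3 or not p3), 0
4. Dia p1, 0
5. not (p3 or not p3), 1
6. not p3, 1
7. p3, 1
Accessibility: 0R0, 0R1, 1R1
Branch closes: p3 and not p3 both at 1.
All branches of the tableau close; one closing branch shown above.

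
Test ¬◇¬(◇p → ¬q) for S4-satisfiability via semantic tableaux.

Satisfiable

1. ¬◇¬(◇p → ¬q), w0
2. ◇p → ¬q, w0
3. ¬q, w0
Accessibility: w0Rw0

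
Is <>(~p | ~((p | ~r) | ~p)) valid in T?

No, not valid

Tableau for the negation ~<>(~p | ~((p | ~r) | ~p)):
1. ~<>(~p | ~((p | ~r) | ~p)), w0
2. ~(~p | ~((p | ~r) | ~p)), w0   [~<>-rule on 1 via w0Rw0]
3. p, w0   [~|-rule on 2]
4. (p | ~r) | ~p, w0   [~|-rule on 2]
5. p | ~r, w0   [|-rule on 4 (branches; this branch)]
6. ~r, w0   [|-rule on 5 (branches; this branch)]
Accessibility: w0Rw0
The negation has an open branch (countermodel exists).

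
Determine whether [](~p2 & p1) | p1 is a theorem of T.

Tableau for the negation ~([](~p2 & p1) | p1):
1. ~([](~p2 & p1) | p1), 0
2. ~[](~p2 & p1), 0   [~|-rule on 1]
3. ~p1, 0   [~|-rule on 1]
4. ~(~p2 & p1), 1   [~[]-rule on 2: fresh world 1, 0R1]
5. ~p1, 1   [~&-rule on 4 (branches; this branch)]
Accessibility: 0R0, 0R1, 1R1
The negation has an open branch (countermodel exists).

Invalid (countermodel exists)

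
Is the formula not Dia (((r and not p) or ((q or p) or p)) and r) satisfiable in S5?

Satisfiable (open branch found)

1. not Dia (((r and not p) or ((q or p) or p)) and r), w0
2. not (((r and not p) or ((q or p) or p)) and r), w0   [neg-Dia-rule on 1 via w0Rw0]
3. not r, w0   [neg-and-rule on 2 (branches; this branch)]
Accessibility: w0Rw0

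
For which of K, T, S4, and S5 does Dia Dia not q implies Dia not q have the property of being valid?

S4, S5

T-tableau for the negation not (Dia Dia not q implies Dia not q):
1. not (Dia Dia not q implies Dia not q), w0
2. Dia Dia not q, w0
3. not Dia not q, w0
4. q, w0
5. Dia not q, w1
6. q, w1
7. not q, w2
Accessibility: w0Rw0, w0Rw1, w1Rw1, w1Rw2, w2Rw2
Complete open branch: countermodel on a T-frame, so not valid in T, nor in K (the same frame is also a K-frame).
S4-tableau for the negation not (Dia Dia not q implies Dia not q):
1. not (Dia Dia not q implies Dia not q), w0
2. Dia Dia not q, w0
3. not Dia not q, w0
4. q, w0
5. Dia not q, w1
6. q, w1
7. not q, w2
8. q, w2
Accessibility: w0Rw0, w0Rw1, w0Rw2, w1Rw1, w1Rw2, w2Rw2
Branch closes: q and not q both at w2.
Every branch closes (one shown): valid in S4, hence also in S5 (every theorem of S4 is a theorem of S5).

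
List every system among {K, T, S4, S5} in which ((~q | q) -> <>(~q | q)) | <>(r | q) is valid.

K-tableau for the negation ~(((~q | q) -> <>(~q | q)) | <>(r | q)):
1. ~(((~q | q) -> <>(~q | q)) | <>(r | q)), u
2. ~((~q | q) -> <>(~q | q)), u   [~|-rule on 1]
3. ~<>(r | q), u   [~|-rule on 1]
4. ~q | q, u   [~->-rule on 2]
5. ~<>(~q | q), u   [~->-rule on 2]
6. q, u   [|-rule on 4 (branches; this branch)]
Complete open branch: countermodel on a K-frame, so not valid in K.
T-tableau for the negation ~(((~q | q) -> <>(~q | q)) | <>(r | q)):
1. ~(((~q | q) -> <>(~q | q)) | <>(r | q)), u
2. ~((~q | q) -> <>(~q | q)), u   [~|-rule on 1]
3. ~<>(r | q), u   [~|-rule on 1]
4. ~q | q, u   [~->-rule on 2]
5. ~<>(~q | q), u   [~->-rule on 2]
6. ~(r | q), u   [~<>-rule on 3 via uRu]
7. ~r, u   [~|-rule on 6]
8. ~q, u   [~|-rule on 6]
9. ~(~q | q), u   [~<>-rule on 5 via uRu]
10. q, u   [~|-rule on 9]
Accessibility: uRu
Branch closes: q and ~q both at u.
Every branch closes (one shown): valid in T, hence also in S4, S5 (every theorem of T is a theorem of S4 and S5).

T, S4, S5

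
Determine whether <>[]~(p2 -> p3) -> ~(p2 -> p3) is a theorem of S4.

Tableau for the negation ~(<>[]~(p2 -> p3) -> ~(p2 -> p3)):
1. ~(<>[]~(p2 -> p3) -> ~(p2 -> p3)), u
2. <>[]~(p2 -> p3), u   [~->-rule on 1]
3. p2 -> p3, u   [~->-rule on 1]
4. p3, u   [->-rule on 3 (branches; this branch)]
5. []~(p2 -> p3), v   [<>-rule on 2: fresh world v, uRv]
6. ~(p2 -> p3), v   [[]-rule on 5 via vRv]
7. p2, v   [~->-rule on 6]
8. ~p3, v   [~->-rule on 6]
Accessibility: uRu, uRv, vRv
The negation has an open branch (countermodel exists).

No, not valid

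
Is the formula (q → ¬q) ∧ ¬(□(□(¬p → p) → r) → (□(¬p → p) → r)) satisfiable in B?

1. (q → ¬q) ∧ ¬(□(□(¬p → p) → r) → (□(¬p → p) → r)), w0
2. q → ¬q, w0
3. ¬(□(□(¬p → p) → r) → (□(¬p → p) → r)), w0
4. □(□(¬p → p) → r), w0
5. ¬(□(¬p → p) → r), w0
6. □(¬p → p), w0
7. ¬r, w0
8. □(¬p → p) → r, w0
9. ¬p → p, w0
10. ¬q, w0
11. ¬□(¬p → p), w0
12. p, w0
13. ¬(¬p → p), w1
14. ¬p, w1
15. □(¬p → p) → r, w1
16. ¬p → p, w1
17. r, w1
18. p, w1
Accessibility: w0Rw0, w0Rw1, w1Rw0, w1Rw1
Branch closes: p and ¬p both at w1.
All branches of the tableau close; one closing branch shown above.

Unsatisfiable (every branch closes)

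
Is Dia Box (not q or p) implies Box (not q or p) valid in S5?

Tableau for the negation not (Dia Box (not q or p) implies Box (not q or p)):
1. not (Dia Box (not q or p) implies Box (not q or p)), 0
2. Dia Box (not q or p), 0   [neg-implies-rule on 1]
3. not Box (not q or p), 0   [neg-implies-rule on 1]
4. Box (not q or p), 1   [Dia-rule on 2: fresh world 1, 0R1]
5. not q or p, 0   [Box-rule on 4 via 1R0]
6. not q or p, 1   [Box-rule on 4 via 1R1]
7. p, 0   [or-rule on 5 (branches; this branch)]
8. p, 1   [or-rule on 6 (branches; this branch)]
9. not (not q or p), 2   [neg-Box-rule on 3: fresh world 2, 0R2]
10. q, 2   [neg-or-rule on 9]
11. not p, 2   [neg-or-rule on 9]
12. not q or p, 2   [Box-rule on 4 via 1R2]
13. p, 2   [or-rule on 12 (branches; this branch)]
Accessibility: 0R0, 0R1, 0R2, 1R0, 1R1, 1R2, 2R0, 2R1, 2R2
Branch closes: p and not p both at 2.
All branches of the negation close; one closing branch shown above.

Yes, valid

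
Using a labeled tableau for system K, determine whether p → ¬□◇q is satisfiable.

Yes, satisfiable

1. p → ¬□◇q, 0
2. ¬□◇q, 0   [→-rule on 1 (branches; this branch)]
3. ¬◇q, 1   [¬□-rule on 2: fresh world 1, 0R1]
Accessibility: 0R1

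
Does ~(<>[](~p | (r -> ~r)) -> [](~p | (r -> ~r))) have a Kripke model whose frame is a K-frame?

Satisfiable (open branch found)

1. ~(<>[](~p | (r -> ~r)) -> [](~p | (r -> ~r))), u
2. <>[](~p | (r -> ~r)), u
3. ~[](~p | (r -> ~r)), u
4. [](~p | (r -> ~r)), v
5. ~(~p | (r -> ~r)), w
6. p, w
7. ~(r -> ~r), w
8. r, w
Accessibility: uRv, uRw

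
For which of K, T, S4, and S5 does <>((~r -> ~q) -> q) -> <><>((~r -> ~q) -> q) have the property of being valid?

T-tableau for the negation ~(<>((~r -> ~q) -> q) -> <><>((~r -> ~q) -> q)):
1. ~(<>((~r -> ~q) -> q) -> <><>((~r -> ~q) -> q)), u
2. <>((~r -> ~q) -> q), u
3. ~<><>((~r -> ~q) -> q), u
4. ~<>((~r -> ~q) -> q), u
5. ~((~r -> ~q) -> q), u
6. ~r -> ~q, u
7. ~q, u
8. (~r -> ~q) -> q, v
9. ~<>((~r -> ~q) -> q), v
10. ~((~r -> ~q) -> q), v
11. ~r -> ~q, v
12. ~q, v
13. ~(~r -> ~q), v
14. ~r, v
15. q, v
Accessibility: uRu, uRv, vRv
Branch closes: q and ~q both at v.
Every branch closes (one shown): valid in T, hence also in S4, S5 (every theorem of T is a theorem of S4 and S5).
K-tableau for the negation ~(<>((~r -> ~q) -> q) -> <><>((~r -> ~q) -> q)):
1. ~(<>((~r -> ~q) -> q) -> <><>((~r -> ~q) -> q)), u
2. <>((~r -> ~q) -> q), u
3. ~<><>((~r -> ~q) -> q), u
4. (~r -> ~q) -> q, v
5. ~<>((~r -> ~q) -> q), v
6. q, v
Accessibility: uRv
Complete open branch: countermodel on a K-frame, so not valid in K.

T, S4, S5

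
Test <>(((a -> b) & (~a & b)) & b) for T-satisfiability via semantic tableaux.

Yes, satisfiable

1. <>(((a -> b) & (~a & b)) & b), u
2. ((a -> b) & (~a & b)) & b, v   [<>-rule on 1: fresh world v, uRv]
3. (a -> b) & (~a & b), v   [&-rule on 2]
4. b, v   [&-rule on 2]
5. a -> b, v   [&-rule on 3]
6. ~a & b, v   [&-rule on 3]
7. ~a, v   [&-rule on 6]
Accessibility: uRu, uRv, vRv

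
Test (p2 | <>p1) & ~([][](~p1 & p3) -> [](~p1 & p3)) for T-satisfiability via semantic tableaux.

1. (p2 | <>p1) & ~([][](~p1 & p3) -> [](~p1 & p3)), 0
2. p2 | <>p1, 0
3. ~([][](~p1 & p3) -> [](~p1 & p3)), 0
4. [][](~p1 & p3), 0
5. ~[](~p1 & p3), 0
6. [](~p1 & p3), 0
7. ~p1 & p3, 0
8. ~p1, 0
9. p3, 0
10. <>p1, 0
11. ~(~p1 & p3), 1
12. [](~p1 & p3), 1
13. ~p1 & p3, 1
14. ~p1, 1
15. p3, 1
16. ~p3, 1
Accessibility: 0R0, 0R1, 1R1
Branch closes: p3 and ~p3 both at 1.
All branches of the tableau close; one closing branch shown above.

Unsatisfiable (every branch closes)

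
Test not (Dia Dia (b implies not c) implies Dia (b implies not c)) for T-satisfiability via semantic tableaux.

1. not (Dia Dia (b implies not c) implies Dia (b implies not c)), u
2. Dia Dia (b implies not c), u   [neg-implies-rule on 1]
3. not Dia (b implies not c), u   [neg-implies-rule on 1]
4. not (b implies not c), u   [neg-Dia-rule on 3 via uRu]
5. b, u   [neg-implies-rule on 4]
6. c, u   [neg-implies-rule on 4]
7. Dia (b implies not c), v   [Dia-rule on 2: fresh world v, uRv]
8. not (b implies not c), v   [neg-Dia-rule on 3 via uRv]
9. b, v   [neg-implies-rule on 8]
10. c, v   [neg-implies-rule on 8]
11. b implies not c, w   [Dia-rule on 7: fresh world w, vRw]
12. not c, w   [implies-rule on 11 (branches; this branch)]
Accessibility: uRu, uRv, vRv, vRw, wRw

Yes, satisfiable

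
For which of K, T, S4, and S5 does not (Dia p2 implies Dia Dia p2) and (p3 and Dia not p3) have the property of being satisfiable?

T-tableau for the formula:
1. not (Dia p2 implies Dia Dia p2) and (p3 and Dia not p3), w0
2. not (Dia p2 implies Dia Dia p2), w0
3. p3 and Dia not p3, w0
4. Dia p2, w0
5. not Dia Dia p2, w0
6. p3, w0
7. Dia not p3, w0
8. not Dia p2, w0
9. not p2, w0
10. p2, w1
11. not Dia p2, w1
12. not p2, w1
Accessibility: w0Rw0, w0Rw1, w1Rw1
Branch closes: p2 and not p2 both at w1.
Every branch closes (one shown): unsatisfiable in T, hence also in S4, S5 (every S4/S5-frame is a T-frame).
K-tableau for the formula:
1. not (Dia p2 implies Dia Dia p2) and (p3 and Dia not p3), w0
2. not (Dia p2 implies Dia Dia p2), w0
3. p3 and Dia not p3, w0
4. Dia p2, w0
5. not Dia Dia p2, w0
6. p3, w0
7. Dia not p3, w0
8. p2, w1
9. not Dia p2, w1
10. not p3, w2
11. not Dia p2, w2
Accessibility: w0Rw1, w0Rw2
Complete open branch: satisfiable in K.

K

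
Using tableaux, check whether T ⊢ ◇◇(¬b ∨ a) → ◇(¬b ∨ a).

Invalid (countermodel exists)

Tableau for the negation ¬(◇◇(¬b ∨ a) → ◇(¬b ∨ a)):
1. ¬(◇◇(¬b ∨ a) → ◇(¬b ∨ a)), 0
2. ◇◇(¬b ∨ a), 0
3. ¬◇(¬b ∨ a), 0
4. ¬(¬b ∨ a), 0
5. b, 0
6. ¬a, 0
7. ◇(¬b ∨ a), 1
8. ¬(¬b ∨ a), 1
9. b, 1
10. ¬a, 1
11. ¬b ∨ a, 2
12. a, 2
Accessibility: 0R0, 0R1, 1R1, 1R2, 2R2
The negation has an open branch (countermodel exists).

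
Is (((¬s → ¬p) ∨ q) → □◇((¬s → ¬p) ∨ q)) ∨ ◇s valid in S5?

Yes, valid

Tableau for the negation ¬((((¬s → ¬p) ∨ q) → □◇((¬s → ¬p) ∨ q)) ∨ ◇s):
1. ¬((((¬s → ¬p) ∨ q) → □◇((¬s → ¬p) ∨ q)) ∨ ◇s), 0
2. ¬(((¬s → ¬p) ∨ q) → □◇((¬s → ¬p) ∨ q)), 0   [¬∨-rule on 1]
3. ¬◇s, 0   [¬∨-rule on 1]
4. (¬s → ¬p) ∨ q, 0   [¬→-rule on 2]
5. ¬□◇((¬s → ¬p) ∨ q), 0   [¬→-rule on 2]
6. ¬s, 0   [¬◇-rule on 3 via 0R0]
7. ¬s → ¬p, 0   [∨-rule on 4 (branches; this branch)]
8. ¬p, 0   [→-rule on 7 (branches; this branch)]
9. ¬◇((¬s → ¬p) ∨ q), 1   [¬□-rule on 5: fresh world 1, 0R1]
10. ¬s, 1   [¬◇-rule on 3 via 0R1]
11. ¬((¬s → ¬p) ∨ q), 0   [¬◇-rule on 9 via 1R0]
12. ¬(¬s → ¬p), 0   [¬∨-rule on 11]
13. ¬q, 0   [¬∨-rule on 11]
14. p, 0   [¬→-rule on 12]
Accessibility: 0R0, 0R1, 1R0, 1R1
Branch closes: p and ¬p both at 0.
All branches of the negation close; one closing branch shown above.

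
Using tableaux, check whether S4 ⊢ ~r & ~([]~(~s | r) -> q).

Not valid

Tableau for the negation ~(~r & ~([]~(~s | r) -> q)):
1. ~(~r & ~([]~(~s | r) -> q)), w0
2. []~(~s | r) -> q, w0   [~&-rule on 1 (branches; this branch)]
3. q, w0   [->-rule on 2 (branches; this branch)]
Accessibility: w0Rw0
The negation has an open branch (countermodel exists).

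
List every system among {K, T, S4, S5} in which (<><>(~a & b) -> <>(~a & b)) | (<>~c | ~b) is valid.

T-tableau for the negation ~((<><>(~a & b) -> <>(~a & b)) | (<>~c | ~b)):
1. ~((<><>(~a & b) -> <>(~a & b)) | (<>~c | ~b)), w0
2. ~(<><>(~a & b) -> <>(~a & b)), w0
3. ~(<>~c | ~b), w0
4. <><>(~a & b), w0
5. ~<>(~a & b), w0
6. ~<>~c, w0
7. b, w0
8. ~(~a & b), w0
9. c, w0
10. a, w0
11. <>(~a & b), w1
12. ~(~a & b), w1
13. c, w1
14. ~b, w1
15. ~a & b, w2
16. ~a, w2
17. b, w2
Accessibility: w0Rw0, w0Rw1, w1Rw1, w1Rw2, w2Rw2
Complete open branch: countermodel on a T-frame, so not valid in T, nor in K (the same frame is also a K-frame).
S4-tableau for the negation ~((<><>(~a & b) -> <>(~a & b)) | (<>~c | ~b)):
1. ~((<><>(~a & b) -> <>(~a & b)) | (<>~c | ~b)), w0
2. ~(<><>(~a & b) -> <>(~a & b)), w0
3. ~(<>~c | ~b), w0
4. <><>(~a & b), w0
5. ~<>(~a & b), w0
6. ~<>~c, w0
7. b, w0
8. ~(~a & b), w0
9. c, w0
10. a, w0
11. <>(~a & b), w1
12. ~(~a & b), w1
13. c, w1
14. ~b, w1
15. ~a & b, w2
16. ~a, w2
17. b, w2
18. ~(~a & b), w2
19. c, w2
20. ~b, w2
Accessibility: w0Rw0, w0Rw1, w0Rw2, w1Rw1, w1Rw2, w2Rw2
Branch closes: b and ~b both at w2.
Every branch closes (one shown): valid in S4, hence also in S5 (every theorem of S4 is a theorem of S5).

S4, S5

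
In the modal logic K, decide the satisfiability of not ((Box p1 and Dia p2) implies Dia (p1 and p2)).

No, unsatisfiable

1. not ((Box p1 and Dia p2) implies Dia (p1 and p2)), u
2. Box p1 and Dia p2, u
3. not Dia (p1 and p2), u
4. Box p1, u
5. Dia p2, u
6. p2, v
7. not (p1 and p2), v
8. p1, v
9. not p2, v
Accessibility: uRv
Branch closes: p2 and not p2 both at v.
All branches of the tableau close; one closing branch shown above.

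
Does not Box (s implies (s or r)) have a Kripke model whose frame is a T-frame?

Unsatisfiable

1. not Box (s implies (s or r)), w0
2. not (s implies (s or r)), w1
3. s, w1
4. not (s or r), w1
5. not s, w1
6. not r, w1
Accessibility: w0Rw0, w0Rw1, w1Rw1
Branch closes: s and not s both at w1.
(One branch shown.) All branches close.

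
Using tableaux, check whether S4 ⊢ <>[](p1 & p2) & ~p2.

No, not valid

Tableau for the negation ~(<>[](p1 & p2) & ~p2):
1. ~(<>[](p1 & p2) & ~p2), 0
2. p2, 0
Accessibility: 0R0
The negation has an open branch (countermodel exists).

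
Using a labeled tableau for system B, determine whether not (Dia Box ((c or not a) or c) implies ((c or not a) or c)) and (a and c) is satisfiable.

1. not (Dia Box ((c or not a) or c) implies ((c or not a) or c)) and (a and c), w0
2. not (Dia Box ((c or not a) or c) implies ((c or not a) or c)), w0
3. a and c, w0
4. Dia Box ((c or not a) or c), w0
5. not ((c or not a) or c), w0
6. a, w0
7. c, w0
8. not (c or not a), w0
9. not c, w0
Accessibility: w0Rw0
Branch closes: c and not c both at w0.
(One branch shown.) All branches close.

Unsatisfiable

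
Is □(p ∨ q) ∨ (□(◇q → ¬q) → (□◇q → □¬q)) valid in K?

Yes, valid

Tableau for the negation ¬(□(p ∨ q) ∨ (□(◇q → ¬q) → (□◇q → □¬q))):
1. ¬(□(p ∨ q) ∨ (□(◇q → ¬q) → (□◇q → □¬q))), u
2. ¬□(p ∨ q), u
3. ¬(□(◇q → ¬q) → (□◇q → □¬q)), u
4. □(◇q → ¬q), u
5. ¬(□◇q → □¬q), u
6. □◇q, u
7. ¬□¬q, u
8. ¬(p ∨ q), v
9. ¬p, v
10. ¬q, v
11. ◇q → ¬q, v
12. ◇q, v
13. q, w
14. ◇q → ¬q, w
15. ◇q, w
16. ¬◇q, w
17. q, x
18. q, y
19. ¬q, y
Accessibility: uRv, uRw, vRx, wRy
Branch closes: q and ¬q both at y.
All branches of the negation close; one closing branch shown above.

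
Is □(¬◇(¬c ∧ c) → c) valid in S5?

Not valid

Tableau for the negation ¬□(¬◇(¬c ∧ c) → c):
1. ¬□(¬◇(¬c ∧ c) → c), w0
2. ¬(¬◇(¬c ∧ c) → c), w1   [¬□-rule on 1: fresh world w1, w0Rw1]
3. ¬◇(¬c ∧ c), w1   [¬→-rule on 2]
4. ¬c, w1   [¬→-rule on 2]
5. ¬(¬c ∧ c), w0   [¬◇-rule on 3 via w1Rw0]
6. ¬(¬c ∧ c), w1   [¬◇-rule on 3 via w1Rw1]
7. ¬c, w0   [¬∧-rule on 5 (branches; this branch)]
Accessibility: w0Rw0, w0Rw1, w1Rw0, w1Rw1
The negation has an open branch (countermodel exists).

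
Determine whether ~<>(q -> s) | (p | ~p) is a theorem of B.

Tableau for the negation ~(~<>(q -> s) | (p | ~p)):
1. ~(~<>(q -> s) | (p | ~p)), 0
2. <>(q -> s), 0
3. ~(p | ~p), 0
4. ~p, 0
5. p, 0
Accessibility: 0R0
Branch closes: p and ~p both at 0.
Every branch of the negation's tableau closes; the branch above is one of them.

Valid in B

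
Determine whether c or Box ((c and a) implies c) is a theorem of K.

Tableau for the negation not (c or Box ((c and a) implies c)):
1. not (c or Box ((c and a) implies c)), u
2. not c, u
3. not Box ((c and a) implies c), u
4. not ((c and a) implies c), v
5. c and a, v
6. not c, v
7. c, v
8. a, v
Accessibility: uRv
Branch closes: c and not c both at v.
Every branch of the negation's tableau closes; the branch above is one of them.

Valid in K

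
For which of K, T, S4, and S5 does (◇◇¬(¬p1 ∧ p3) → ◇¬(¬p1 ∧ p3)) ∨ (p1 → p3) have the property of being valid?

T, S4, S5

T-tableau for the negation ¬((◇◇¬(¬p1 ∧ p3) → ◇¬(¬p1 ∧ p3)) ∨ (p1 → p3)):
1. ¬((◇◇¬(¬p1 ∧ p3) → ◇¬(¬p1 ∧ p3)) ∨ (p1 → p3)), w0
2. ¬(◇◇¬(¬p1 ∧ p3) → ◇¬(¬p1 ∧ p3)), w0   [¬∨-rule on 1]
3. ¬(p1 → p3), w0   [¬∨-rule on 1]
4. ◇◇¬(¬p1 ∧ p3), w0   [¬→-rule on 2]
5. ¬◇¬(¬p1 ∧ p3), w0   [¬→-rule on 2]
6. p1, w0   [¬→-rule on 3]
7. ¬p3, w0   [¬→-rule on 3]
8. ¬p1 ∧ p3, w0   [¬◇-rule on 5 via w0Rw0]
9. ¬p1, w0   [∧-rule on 8]
10. p3, w0   [∧-rule on 8]
Accessibility: w0Rw0
Branch closes: p1 and ¬p1 both at w0.
Every branch closes (one shown): valid in T, hence also in S4, S5 (every theorem of T is a theorem of S4 and S5).
K-tableau for the negation ¬((◇◇¬(¬p1 ∧ p3) → ◇¬(¬p1 ∧ p3)) ∨ (p1 → p3)):
1. ¬((◇◇¬(¬p1 ∧ p3) → ◇¬(¬p1 ∧ p3)) ∨ (p1 → p3)), w0
2. ¬(◇◇¬(¬p1 ∧ p3) → ◇¬(¬p1 ∧ p3)), w0   [¬∨-rule on 1]
3. ¬(p1 → p3), w0   [¬∨-rule on 1]
4. ◇◇¬(¬p1 ∧ p3), w0   [¬→-rule on 2]
5. ¬◇¬(¬p1 ∧ p3), w0   [¬→-rule on 2]
6. p1, w0   [¬→-rule on 3]
7. ¬p3, w0   [¬→-rule on 3]
8. ◇¬(¬p1 ∧ p3), w1   [◇-rule on 4: fresh world w1, w0Rw1]
9. ¬p1 ∧ p3, w1   [¬◇-rule on 5 via w0Rw1]
10. ¬p1, w1   [∧-rule on 9]
11. p3, w1   [∧-rule on 9]
12. ¬(¬p1 ∧ p3), w2   [◇-rule on 8: fresh world w2, w1Rw2]
13. ¬p3, w2   [¬∧-rule on 12 (branches; this branch)]
Accessibility: w0Rw1, w1Rw2
Complete open branch: countermodel on a K-frame, so not valid in K.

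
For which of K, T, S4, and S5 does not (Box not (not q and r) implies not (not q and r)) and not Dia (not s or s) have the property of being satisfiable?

T-tableau for the formula:
1. not (Box not (not q and r) implies not (not q and r)) and not Dia (not s or s), u
2. not (Box not (not q and r) implies not (not q and r)), u
3. not Dia (not s or s), u
4. Box not (not q and r), u
5. not q and r, u
6. not q, u
7. r, u
8. not (not s or s), u
9. s, u
10. not s, u
Accessibility: uRu
Branch closes: s and not s both at u.
Every branch closes (one shown): unsatisfiable in T, hence also in S4, S5 (every S4/S5-frame is a T-frame).
K-tableau for the formula:
1. not (Box not (not q and r) implies not (not q and r)) and not Dia (not s or s), u
2. not (Box not (not q and r) implies not (not q and r)), u
3. not Dia (not s or s), u
4. Box not (not q and r), u
5. not q and r, u
6. not q, u
7. r, u
Complete open branch: satisfiable in K.

K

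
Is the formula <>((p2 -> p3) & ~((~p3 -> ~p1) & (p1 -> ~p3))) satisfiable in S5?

1. <>((p2 -> p3) & ~((~p3 -> ~p1) & (p1 -> ~p3))), 0
2. (p2 -> p3) & ~((~p3 -> ~p1) & (p1 -> ~p3)), 1
3. p2 -> p3, 1
4. ~((~p3 -> ~p1) & (p1 -> ~p3)), 1
5. p3, 1
6. ~(p1 -> ~p3), 1
7. p1, 1
Accessibility: 0R0, 0R1, 1R0, 1R1

Satisfiable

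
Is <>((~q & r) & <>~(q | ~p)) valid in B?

Tableau for the negation ~<>((~q & r) & <>~(q | ~p)):
1. ~<>((~q & r) & <>~(q | ~p)), 0
2. ~((~q & r) & <>~(q | ~p)), 0
3. ~<>~(q | ~p), 0
4. q | ~p, 0
5. ~p, 0
Accessibility: 0R0
The negation has an open branch (countermodel exists).

Invalid (countermodel exists)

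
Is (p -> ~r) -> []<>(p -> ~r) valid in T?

No, not valid

Tableau for the negation ~((p -> ~r) -> []<>(p -> ~r)):
1. ~((p -> ~r) -> []<>(p -> ~r)), 0
2. p -> ~r, 0
3. ~[]<>(p -> ~r), 0
4. ~r, 0
5. ~<>(p -> ~r), 1
6. ~(p -> ~r), 1
7. p, 1
8. r, 1
Accessibility: 0R0, 0R1, 1R1
The negation has an open branch (countermodel exists).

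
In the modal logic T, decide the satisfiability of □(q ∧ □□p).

1. □(q ∧ □□p), 0
2. q ∧ □□p, 0
3. q, 0
4. □□p, 0
5. □p, 0
6. p, 0
Accessibility: 0R0

Satisfiable (open branch found)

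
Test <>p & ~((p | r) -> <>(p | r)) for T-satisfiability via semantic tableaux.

Unsatisfiable

1. <>p & ~((p | r) -> <>(p | r)), u
2. <>p, u
3. ~((p | r) -> <>(p | r)), u
4. p | r, u
5. ~<>(p | r), u
6. ~(p | r), u
7. ~p, u
8. ~r, u
9. r, u
Accessibility: uRu
Branch closes: r and ~r both at u.
All branches of the tableau close; one closing branch shown above.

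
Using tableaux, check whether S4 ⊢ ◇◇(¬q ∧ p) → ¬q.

Tableau for the negation ¬(◇◇(¬q ∧ p) → ¬q):
1. ¬(◇◇(¬q ∧ p) → ¬q), u
2. ◇◇(¬q ∧ p), u
3. q, u
4. ◇(¬q ∧ p), v
5. ¬q ∧ p, w
6. ¬q, w
7. p, w
Accessibility: uRu, uRv, uRw, vRv, vRw, wRw
The negation has an open branch (countermodel exists).

Not valid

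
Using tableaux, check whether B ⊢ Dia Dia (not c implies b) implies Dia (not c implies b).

Tableau for the negation not (Dia Dia (not c implies b) implies Dia (not c implies b)):
1. not (Dia Dia (not c implies b) implies Dia (not c implies b)), 0
2. Dia Dia (not c implies b), 0
3. not Dia (not c implies b), 0
4. not (not c implies b), 0
5. not c, 0
6. not b, 0
7. Dia (not c implies b), 1
8. not (not c implies b), 1
9. not c, 1
10. not b, 1
11. not c implies b, 2
12. b, 2
Accessibility: 0R0, 0R1, 1R0, 1R1, 1R2, 2R1, 2R2
The negation has an open branch (countermodel exists).

Invalid (countermodel exists)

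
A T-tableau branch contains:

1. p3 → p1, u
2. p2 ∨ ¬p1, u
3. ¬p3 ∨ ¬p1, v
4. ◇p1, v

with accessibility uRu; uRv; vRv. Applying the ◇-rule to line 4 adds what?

a fresh world w with vRw, and p1 at w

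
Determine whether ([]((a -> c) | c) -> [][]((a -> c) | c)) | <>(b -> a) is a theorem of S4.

Valid

Tableau for the negation ~(([]((a -> c) | c) -> [][]((a -> c) | c)) | <>(b -> a)):
1. ~(([]((a -> c) | c) -> [][]((a -> c) | c)) | <>(b -> a)), w0
2. ~([]((a -> c) | c) -> [][]((a -> c) | c)), w0
3. ~<>(b -> a), w0
4. []((a -> c) | c), w0
5. ~[][]((a -> c) | c), w0
6. ~(b -> a), w0
7. b, w0
8. ~a, w0
9. (a -> c) | c, w0
10. a -> c, w0
11. c, w0
12. ~[]((a -> c) | c), w1
13. ~(b -> a), w1
14. b, w1
15. ~a, w1
16. (a -> c) | c, w1
17. a -> c, w1
18. c, w1
19. ~((a -> c) | c), w2
20. ~(a -> c), w2
21. ~c, w2
22. a, w2
23. ~(b -> a), w2
24. b, w2
25. ~a, w2
Accessibility: w0Rw0, w0Rw1, w0Rw2, w1Rw1, w1Rw2, w2Rw2
Branch closes: a and ~a both at w2.
All branches of the negation close; one closing branch shown above.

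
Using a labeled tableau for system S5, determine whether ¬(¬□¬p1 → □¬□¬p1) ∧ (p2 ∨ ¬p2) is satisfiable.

1. ¬(¬□¬p1 → □¬□¬p1) ∧ (p2 ∨ ¬p2), 0
2. ¬(¬□¬p1 → □¬□¬p1), 0
3. p2 ∨ ¬p2, 0
4. ¬□¬p1, 0
5. ¬□¬□¬p1, 0
6. ¬p2, 0
7. p1, 1
8. □¬p1, 2
9. ¬p1, 0
10. ¬p1, 1
Accessibility: 0R0, 0R1, 0R2, 1R0, 1R1, 1R2, 2R0, 2R1, 2R2
Branch closes: p1 and ¬p1 both at 1.
(One branch shown.) All branches close.

No, unsatisfiable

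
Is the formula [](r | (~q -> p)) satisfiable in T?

Yes, satisfiable

1. [](r | (~q -> p)), 0
2. r | (~q -> p), 0
3. ~q -> p, 0
4. p, 0
Accessibility: 0R0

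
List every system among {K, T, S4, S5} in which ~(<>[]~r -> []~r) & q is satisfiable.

K, T, S4

S4-tableau for the formula:
1. ~(<>[]~r -> []~r) & q, w0
2. ~(<>[]~r -> []~r), w0
3. q, w0
4. <>[]~r, w0
5. ~[]~r, w0
6. []~r, w1
7. ~r, w1
8. r, w2
Accessibility: w0Rw0, w0Rw1, w0Rw2, w1Rw1, w2Rw2
Complete open branch: satisfiable in S4, hence also in K, T (this S4-model is also a K-model and a T-model).
S5-tableau for the formula:
1. ~(<>[]~r -> []~r) & q, w0
2. ~(<>[]~r -> []~r), w0
3. q, w0
4. <>[]~r, w0
5. ~[]~r, w0
6. []~r, w1
7. ~r, w0
8. ~r, w1
9. r, w2
10. ~r, w2
Accessibility: w0Rw0, w0Rw1, w0Rw2, w1Rw0, w1Rw1, w1Rw2, w2Rw0, w2Rw1, w2Rw2
Branch closes: r and ~r both at w2.
Every branch closes (one shown): unsatisfiable in S5.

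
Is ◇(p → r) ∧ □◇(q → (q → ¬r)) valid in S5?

Tableau for the negation ¬(◇(p → r) ∧ □◇(q → (q → ¬r))):
1. ¬(◇(p → r) ∧ □◇(q → (q → ¬r))), u
2. ¬□◇(q → (q → ¬r)), u
3. ¬◇(q → (q → ¬r)), v
4. ¬(q → (q → ¬r)), u
5. q, u
6. ¬(q → ¬r), u
7. r, u
8. ¬(q → (q → ¬r)), v
9. q, v
10. ¬(q → ¬r), v
11. r, v
Accessibility: uRu, uRv, vRu, vRv
The negation has an open branch (countermodel exists).

Invalid (countermodel exists)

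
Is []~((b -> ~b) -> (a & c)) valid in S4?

Not valid

Tableau for the negation ~[]~((b -> ~b) -> (a & c)):
1. ~[]~((b -> ~b) -> (a & c)), w0
2. (b -> ~b) -> (a & c), w1   [~[]-rule on 1: fresh world w1, w0Rw1]
3. a & c, w1   [->-rule on 2 (branches; this branch)]
4. a, w1   [&-rule on 3]
5. c, w1   [&-rule on 3]
Accessibility: w0Rw0, w0Rw1, w1Rw1
The negation has an open branch (countermodel exists).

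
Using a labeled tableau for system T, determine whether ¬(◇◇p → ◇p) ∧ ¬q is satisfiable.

Satisfiable

1. ¬(◇◇p → ◇p) ∧ ¬q, u
2. ¬(◇◇p → ◇p), u   [∧-rule on 1]
3. ¬q, u   [∧-rule on 1]
4. ◇◇p, u   [¬→-rule on 2]
5. ¬◇p, u   [¬→-rule on 2]
6. ¬p, u   [¬◇-rule on 5 via uRu]
7. ◇p, v   [◇-rule on 4: fresh world v, uRv]
8. ¬p, v   [¬◇-rule on 5 via uRv]
9. p, w   [◇-rule on 7: fresh world w, vRw]
Accessibility: uRu, uRv, vRv, vRw, wRw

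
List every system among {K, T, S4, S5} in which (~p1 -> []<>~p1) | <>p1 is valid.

K-tableau for the negation ~((~p1 -> []<>~p1) | <>p1):
1. ~((~p1 -> []<>~p1) | <>p1), 0
2. ~(~p1 -> []<>~p1), 0
3. ~<>p1, 0
4. ~p1, 0
5. ~[]<>~p1, 0
6. ~<>~p1, 1
7. ~p1, 1
Accessibility: 0R1
Complete open branch: countermodel on a K-frame, so not valid in K.
T-tableau for the negation ~((~p1 -> []<>~p1) | <>p1):
1. ~((~p1 -> []<>~p1) | <>p1), 0
2. ~(~p1 -> []<>~p1), 0
3. ~<>p1, 0
4. ~p1, 0
5. ~[]<>~p1, 0
6. ~<>~p1, 1
7. ~p1, 1
8. p1, 1
Accessibility: 0R0, 0R1, 1R1
Branch closes: p1 and ~p1 both at 1.
Every branch closes (one shown): valid in T, hence also in S4, S5 (every theorem of T is a theorem of S4 and S5).

T, S4, S5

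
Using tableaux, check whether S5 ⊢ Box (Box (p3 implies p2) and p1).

No, not valid

Tableau for the negation not Box (Box (p3 implies p2) and p1):
1. not Box (Box (p3 implies p2) and p1), w0
2. not (Box (p3 implies p2) and p1), w1
3. not p1, w1
Accessibility: w0Rw0, w0Rw1, w1Rw0, w1Rw1
The negation has an open branch (countermodel exists).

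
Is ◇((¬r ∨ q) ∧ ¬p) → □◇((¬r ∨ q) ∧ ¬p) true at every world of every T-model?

Invalid (countermodel exists)

Tableau for the negation ¬(◇((¬r ∨ q) ∧ ¬p) → □◇((¬r ∨ q) ∧ ¬p)):
1. ¬(◇((¬r ∨ q) ∧ ¬p) → □◇((¬r ∨ q) ∧ ¬p)), 0
2. ◇((¬r ∨ q) ∧ ¬p), 0
3. ¬□◇((¬r ∨ q) ∧ ¬p), 0
4. (¬r ∨ q) ∧ ¬p, 1
5. ¬r ∨ q, 1
6. ¬p, 1
7. q, 1
8. ¬◇((¬r ∨ q) ∧ ¬p), 2
9. ¬((¬r ∨ q) ∧ ¬p), 2
10. p, 2
Accessibility: 0R0, 0R1, 0R2, 1R1, 2R2
The negation has an open branch (countermodel exists).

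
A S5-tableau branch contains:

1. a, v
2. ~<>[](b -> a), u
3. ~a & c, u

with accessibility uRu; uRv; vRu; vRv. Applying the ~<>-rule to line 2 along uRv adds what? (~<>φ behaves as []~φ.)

~[](b -> a), v

~<>φ behaves as []~φ: propagate the negated body to each accessible world.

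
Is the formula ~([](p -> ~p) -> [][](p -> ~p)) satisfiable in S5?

1. ~([](p -> ~p) -> [][](p -> ~p)), u
2. [](p -> ~p), u
3. ~[][](p -> ~p), u
4. p -> ~p, u
5. ~p, u
6. ~[](p -> ~p), v
7. p -> ~p, v
8. ~p, v
9. ~(p -> ~p), w
10. p, w
11. p -> ~p, w
12. ~p, w
Accessibility: uRu, uRv, uRw, vRu, vRv, vRw, wRu, wRv, wRw
Branch closes: p and ~p both at w.
All branches of the tableau close; one closing branch shown above.

Unsatisfiable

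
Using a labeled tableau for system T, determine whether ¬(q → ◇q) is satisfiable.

No, unsatisfiable

1. ¬(q → ◇q), w0
2. q, w0
3. ¬◇q, w0
4. ¬q, w0
Accessibility: w0Rw0
Branch closes: q and ¬q both at w0.
All branches of the tableau close; one closing branch shown above.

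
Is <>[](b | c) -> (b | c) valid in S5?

Tableau for the negation ~(<>[](b | c) -> (b | c)):
1. ~(<>[](b | c) -> (b | c)), 0
2. <>[](b | c), 0
3. ~(b | c), 0
4. ~b, 0
5. ~c, 0
6. [](b | c), 1
7. b | c, 0
8. b | c, 1
9. c, 0
Accessibility: 0R0, 0R1, 1R0, 1R1
Branch closes: c and ~c both at 0.
All branches of the negation close; one closing branch shown above.

Valid in S5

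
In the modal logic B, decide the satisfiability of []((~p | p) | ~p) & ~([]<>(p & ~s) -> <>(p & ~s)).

No, unsatisfiable

1. []((~p | p) | ~p) & ~([]<>(p & ~s) -> <>(p & ~s)), u
2. []((~p | p) | ~p), u
3. ~([]<>(p & ~s) -> <>(p & ~s)), u
4. []<>(p & ~s), u
5. ~<>(p & ~s), u
6. (~p | p) | ~p, u
7. <>(p & ~s), u
8. ~(p & ~s), u
9. ~p | p, u
10. s, u
11. p, u
12. p & ~s, v
13. p, v
14. ~s, v
15. (~p | p) | ~p, v
16. <>(p & ~s), v
17. ~(p & ~s), v
18. ~p | p, v
19. s, v
Accessibility: uRu, uRv, vRu, vRv
Branch closes: s and ~s both at v.
All branches of the tableau close; one closing branch shown above.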